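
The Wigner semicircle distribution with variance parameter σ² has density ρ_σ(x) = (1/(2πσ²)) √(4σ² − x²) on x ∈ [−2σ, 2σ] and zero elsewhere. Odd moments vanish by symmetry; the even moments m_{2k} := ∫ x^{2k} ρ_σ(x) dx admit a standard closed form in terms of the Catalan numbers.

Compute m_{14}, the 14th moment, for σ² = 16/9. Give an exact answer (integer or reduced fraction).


By the scaled semicircle moment identity, m_{2k} = σ^{2k} · C_k with k = 7.
C_7 = (1/(k+1)) · C(2k, k) = (1/8) · C(14, 7) = (1/8) · 3432 = 429.
σ^{2k} = (σ²)^k = (16/9)^7 = 268435456/4782969.

Therefore m_{14} = σ^{14} · C_7 = (268435456/4782969) · 429 = 38386270208/1594323.


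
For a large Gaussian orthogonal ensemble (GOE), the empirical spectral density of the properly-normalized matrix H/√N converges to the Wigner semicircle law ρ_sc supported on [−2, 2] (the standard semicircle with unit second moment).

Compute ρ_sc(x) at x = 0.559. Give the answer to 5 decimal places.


ρ_sc(x) = (1/(2π)) √(4 − x²). With x = 0.559:
  4 − x² = 4 − (0.559)² = 4 − 0.312481 = 3.687519.
  √(4 − x²) = 1.920291.
  1/(2π) = 0.159155.
  ρ_sc(0.559) = 0.159155 · 1.920291 = 0.305624.

Rounded to 5 decimal places: ρ_sc(0.559) ≈ 0.30562.


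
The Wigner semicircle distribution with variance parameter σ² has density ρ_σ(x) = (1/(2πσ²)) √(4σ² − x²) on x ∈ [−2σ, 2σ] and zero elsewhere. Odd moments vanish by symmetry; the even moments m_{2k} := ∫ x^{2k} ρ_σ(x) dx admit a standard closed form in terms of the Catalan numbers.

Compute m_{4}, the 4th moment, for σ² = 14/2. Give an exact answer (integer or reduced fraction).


By the scaled semicircle moment identity, m_{2k} = σ^{2k} · C_k with k = 2.
C_2 = (1/(k+1)) · C(2k, k) = (1/3) · C(4, 2) = (1/3) · 6 = 2.
σ^{2k} = (σ²)^k = (14/2)^2 = 49.

Therefore m_{4} = σ^{4} · C_2 = 49 · 2 = 98.


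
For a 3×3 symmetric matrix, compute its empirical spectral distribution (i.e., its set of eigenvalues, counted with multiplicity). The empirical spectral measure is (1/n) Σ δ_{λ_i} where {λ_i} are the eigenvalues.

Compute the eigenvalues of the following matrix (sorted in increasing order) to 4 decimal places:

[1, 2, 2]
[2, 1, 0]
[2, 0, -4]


Since M is real symmetric, all three eigenvalues are real; they are the roots of det(λI − M) = λ³ − (tr M) λ² + s λ − det M, where s is the sum of the principal 2×2 minors.
tr M = 1 + 1 + (-4) = -2.
s = (1·1 − 2²) + (1·(-4) − 2²) + (1·(-4) − 0²) = -3 + (-8) + (-4) = -15.
det M (expand along row 1) = 1·(-4) − 2·(-8) + 2·(-2) = 8.
Characteristic polynomial: λ³ + 2λ² − 15λ − 8 = 0.
Substitute λ = y + (tr M)/3 = y − 0.666667 to remove the quadratic term: y³ + p·y + q = 0 with p = s − (tr M)²/3 = -16.333333 and q = −2(tr M)³/27 + (tr M)·s/3 − det M = 2.592593.
Three real roots ⇒ use the trigonometric (Viète) form: r = 2√(−p/3) = 4.666667, φ = arccos(3q/(p·r)) = arccos(-0.102041) = 1.673015 rad.
y_k = r·cos(φ/3 − 2πk/3) for k = 0, 1, 2 gives y = 3.959618, 0.158976, -4.118594.
λ_k = y_k − 0.666667 gives λ = 3.2930, -0.5077, -4.7853 (check: the sum is -2.0000 = tr M).

Eigenvalues sorted in increasing order: [-4.7853, -0.5077, 3.2930].


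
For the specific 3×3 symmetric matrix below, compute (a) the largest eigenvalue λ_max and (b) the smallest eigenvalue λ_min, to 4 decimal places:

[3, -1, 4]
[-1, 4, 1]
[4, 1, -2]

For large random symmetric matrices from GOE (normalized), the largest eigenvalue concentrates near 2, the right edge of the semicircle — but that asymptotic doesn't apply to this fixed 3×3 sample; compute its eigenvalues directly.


Since M is real symmetric, all three eigenvalues are real; they are the roots of det(λI − M) = λ³ − (tr M) λ² + s λ − det M, where s is the sum of the principal 2×2 minors.
tr M = 3 + 4 + (-2) = 5.
s = (3·4 − (-1)²) + (3·(-2) − 4²) + (4·(-2) − 1²) = 11 + (-22) + (-9) = -20.
det M (expand along row 1) = 3·(-9) − (-1)·(-2) + 4·(-17) = -97.
Characteristic polynomial: λ³ − 5λ² − 20λ + 97 = 0.
Substitute λ = y + (tr M)/3 = y + 1.666667 to remove the quadratic term: y³ + p·y + q = 0 with p = s − (tr M)²/3 = -28.333333 and q = −2(tr M)³/27 + (tr M)·s/3 − det M = 54.407407.
Three real roots ⇒ use the trigonometric (Viète) form: r = 2√(−p/3) = 6.146363, φ = arccos(3q/(p·r)) = arccos(-0.937267) = 2.785503 rad.
y_k = r·cos(φ/3 − 2πk/3) for k = 0, 1, 2 gives y = 3.681886, 2.421230, -6.103116.
λ_k = y_k + 1.666667 gives λ = 5.3486, 4.0879, -4.4364 (check: the sum is 5.0000 = tr M).

Hence λ_max = 5.3486 and λ_min = -4.4364.


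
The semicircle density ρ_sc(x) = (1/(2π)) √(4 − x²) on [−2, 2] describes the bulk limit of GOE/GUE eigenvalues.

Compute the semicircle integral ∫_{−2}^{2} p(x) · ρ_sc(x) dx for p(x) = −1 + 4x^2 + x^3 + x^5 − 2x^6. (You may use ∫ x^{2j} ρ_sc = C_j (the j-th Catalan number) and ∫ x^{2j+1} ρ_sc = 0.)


Write p(x) = Σ a_i x^i, split into monomials and integrate each against ρ_sc separately.
Using ∫ x^{2j} ρ_sc = C_j = (1/(j+1)) C(2j, j) (Catalan numbers) and ∫ x^{2j+1} ρ_sc = 0 (odd monomials vanish by symmetry):
  i = 0 (even): a_0 · C_{0} = -1 · 1 = -1
  i = 2 (even): a_2 · C_{1} = 4 · 1 = 4
  i = 3 (odd): ∫ x^3 ρ_sc = 0 (vanishes)
  i = 5 (odd): ∫ x^5 ρ_sc = 0 (vanishes)
  i = 6 (even): a_6 · C_{3} = -2 · 5 = -10

Summing the contributions: ∫_{−2}^{2} p(x) ρ_sc(x) dx = (-1) + 4 + (-10) = -7.


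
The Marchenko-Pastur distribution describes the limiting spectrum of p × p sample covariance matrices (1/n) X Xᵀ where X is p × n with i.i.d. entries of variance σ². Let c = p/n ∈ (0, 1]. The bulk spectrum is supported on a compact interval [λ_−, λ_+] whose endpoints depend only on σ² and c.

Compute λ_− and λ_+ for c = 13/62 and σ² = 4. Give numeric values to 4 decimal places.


c = 13/62 = 0.209677; √c = 0.457905.
λ_− = σ² (1 − √c)² = 4 · (1 − 0.457905)² = 4 · (0.542095)² = 1.175466.
λ_+ = σ² (1 + √c)² = 4 · (1 + 0.457905)² = 4 · (1.457905)² = 8.501953.

Rounded to 4 decimal places: λ_− ≈ 1.1755, λ_+ ≈ 8.5020.


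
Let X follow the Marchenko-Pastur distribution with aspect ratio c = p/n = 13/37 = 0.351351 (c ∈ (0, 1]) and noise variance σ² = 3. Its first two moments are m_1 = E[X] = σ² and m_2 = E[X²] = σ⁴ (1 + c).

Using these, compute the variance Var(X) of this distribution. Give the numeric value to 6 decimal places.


m_1 = E[X] = σ² = 3, so m_1² = 9.
m_2 = E[X²] = σ⁴ (1 + c) = 9 · (1 + 0.351351) = 9 · 1.351351 = 12.162162.
(Note m_2 − m_1² simplifies to c · σ⁴ = 0.351351 · 9.)

Var(X) = m_2 − m_1² = 12.162162 − 9 = 3.162162.


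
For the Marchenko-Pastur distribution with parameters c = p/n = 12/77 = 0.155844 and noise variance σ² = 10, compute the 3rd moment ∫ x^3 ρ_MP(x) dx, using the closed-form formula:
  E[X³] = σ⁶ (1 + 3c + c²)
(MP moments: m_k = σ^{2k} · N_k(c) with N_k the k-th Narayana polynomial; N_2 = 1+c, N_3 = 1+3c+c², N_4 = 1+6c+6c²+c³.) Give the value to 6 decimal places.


E[X³] = σ⁶ (1 + 3c + c²) (third MP moment). With σ² = 10 (so σ⁶ = 1000) and c = 12/77 = 0.155844: E[X³] = 1000 · (1 + 3·0.155844 + (0.155844)²) = 1000 · 1.491820.

So E[X^3] = 1491.819868.


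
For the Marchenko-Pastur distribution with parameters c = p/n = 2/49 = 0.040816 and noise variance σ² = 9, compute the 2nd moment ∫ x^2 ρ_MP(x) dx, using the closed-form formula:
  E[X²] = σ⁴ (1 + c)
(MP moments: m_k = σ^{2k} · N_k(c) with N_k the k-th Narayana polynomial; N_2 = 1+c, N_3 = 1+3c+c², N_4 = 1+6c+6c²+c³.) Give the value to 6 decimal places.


E[X²] = σ⁴ (1 + c) (second MP moment). With σ² = 9 (so σ⁴ = 81) and c = 2/49 = 0.040816: E[X²] = 81 · (1 + 0.040816) = 81 · 1.040816.

So E[X^2] = 84.306122.


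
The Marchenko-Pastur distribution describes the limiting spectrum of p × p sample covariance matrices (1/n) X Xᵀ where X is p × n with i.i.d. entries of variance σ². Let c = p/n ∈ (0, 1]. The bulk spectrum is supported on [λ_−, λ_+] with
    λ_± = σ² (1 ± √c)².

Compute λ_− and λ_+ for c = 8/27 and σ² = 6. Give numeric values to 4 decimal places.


c = 8/27 = 0.296296; √c = 0.544331.
λ_− = σ² (1 − √c)² = 6 · (1 − 0.544331)² = 6 · (0.455669)² = 1.245805.
λ_+ = σ² (1 + √c)² = 6 · (1 + 0.544331)² = 6 · (1.544331)² = 14.309750.

Rounded to 4 decimal places: λ_− ≈ 1.2458, λ_+ ≈ 14.3098.


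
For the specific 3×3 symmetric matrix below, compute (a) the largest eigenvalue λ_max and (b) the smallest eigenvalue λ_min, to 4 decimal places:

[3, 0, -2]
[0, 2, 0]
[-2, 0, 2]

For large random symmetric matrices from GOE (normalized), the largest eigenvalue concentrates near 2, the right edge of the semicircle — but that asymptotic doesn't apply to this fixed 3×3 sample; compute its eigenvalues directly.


Since M is real symmetric, all three eigenvalues are real; they are the roots of det(λI − M) = λ³ − (tr M) λ² + s λ − det M, where s is the sum of the principal 2×2 minors.
tr M = 3 + 2 + 2 = 7.
s = (3·2 − 0²) + (3·2 − (-2)²) + (2·2 − 0²) = 6 + 2 + 4 = 12.
det M (expand along row 1) = 3·4 − 0·0 + (-2)·4 = 4.
Characteristic polynomial: λ³ − 7λ² + 12λ − 4 = 0.
Substitute λ = y + (tr M)/3 = y + 2.333333 to remove the quadratic term: y³ + p·y + q = 0 with p = s − (tr M)²/3 = -4.333333 and q = −2(tr M)³/27 + (tr M)·s/3 − det M = -1.407407.
Three real roots ⇒ use the trigonometric (Viète) form: r = 2√(−p/3) = 2.403701, φ = arccos(3q/(p·r)) = arccos(0.405358) = 1.153426 rad.
y_k = r·cos(φ/3 − 2πk/3) for k = 0, 1, 2 gives y = 2.228219, -0.333333, -1.894886.
λ_k = y_k + 2.333333 gives λ = 4.5616, 2.0000, 0.4384 (check: the sum is 7.0000 = tr M).

Hence λ_max = 4.5616 and λ_min = 0.4384.


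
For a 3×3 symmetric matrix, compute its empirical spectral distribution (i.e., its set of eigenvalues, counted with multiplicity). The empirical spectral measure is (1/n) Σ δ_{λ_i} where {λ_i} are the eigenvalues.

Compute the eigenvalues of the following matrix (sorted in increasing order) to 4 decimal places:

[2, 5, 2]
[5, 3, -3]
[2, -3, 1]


Since M is real symmetric, all three eigenvalues are real; they are the roots of det(λI − M) = λ³ − (tr M) λ² + s λ − det M, where s is the sum of the principal 2×2 minors.
tr M = 2 + 3 + 1 = 6.
s = (2·3 − 5²) + (2·1 − 2²) + (3·1 − (-3)²) = -19 + (-2) + (-6) = -27.
det M (expand along row 1) = 2·(-6) − 5·11 + 2·(-21) = -109.
Characteristic polynomial: λ³ − 6λ² − 27λ + 109 = 0.
Substitute λ = y + (tr M)/3 = y + 2.000000 to remove the quadratic term: y³ + p·y + q = 0 with p = s − (tr M)²/3 = -39.000000 and q = −2(tr M)³/27 + (tr M)·s/3 − det M = 39.000000.
Three real roots ⇒ use the trigonometric (Viète) form: r = 2√(−p/3) = 7.211103, φ = arccos(3q/(p·r)) = arccos(-0.416025) = 1.999866 rad.
y_k = r·cos(φ/3 − 2πk/3) for k = 0, 1, 2 gives y = 5.667313, 1.027843, -6.695156.
λ_k = y_k + 2.000000 gives λ = 7.6673, 3.0278, -4.6952 (check: the sum is 6.0000 = tr M).

Eigenvalues sorted in increasing order: [-4.6952, 3.0278, 7.6673].


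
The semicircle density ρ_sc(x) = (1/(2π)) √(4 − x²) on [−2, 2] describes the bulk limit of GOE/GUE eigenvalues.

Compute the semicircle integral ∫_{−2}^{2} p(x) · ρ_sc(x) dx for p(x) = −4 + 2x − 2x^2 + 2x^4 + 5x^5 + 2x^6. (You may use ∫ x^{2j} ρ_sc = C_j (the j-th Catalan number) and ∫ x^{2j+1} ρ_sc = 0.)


Write p(x) = Σ a_i x^i, split into monomials and integrate each against ρ_sc separately.
Using ∫ x^{2j} ρ_sc = C_j = (1/(j+1)) C(2j, j) (Catalan numbers) and ∫ x^{2j+1} ρ_sc = 0 (odd monomials vanish by symmetry):
  i = 0 (even): a_0 · C_{0} = -4 · 1 = -4
  i = 1 (odd): ∫ x^1 ρ_sc = 0 (vanishes)
  i = 2 (even): a_2 · C_{1} = -2 · 1 = -2
  i = 4 (even): a_4 · C_{2} = 2 · 2 = 4
  i = 5 (odd): ∫ x^5 ρ_sc = 0 (vanishes)
  i = 6 (even): a_6 · C_{3} = 2 · 5 = 10

Summing the contributions: ∫_{−2}^{2} p(x) ρ_sc(x) dx = (-4) + (-2) + 4 + 10 = 8.


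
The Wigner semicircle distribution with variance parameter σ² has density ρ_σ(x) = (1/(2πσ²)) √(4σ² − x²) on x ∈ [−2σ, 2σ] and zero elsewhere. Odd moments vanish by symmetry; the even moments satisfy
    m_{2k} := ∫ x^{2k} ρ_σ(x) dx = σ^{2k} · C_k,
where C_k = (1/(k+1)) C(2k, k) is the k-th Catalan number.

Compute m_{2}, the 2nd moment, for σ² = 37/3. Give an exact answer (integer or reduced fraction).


By the scaled semicircle moment identity, m_{2k} = σ^{2k} · C_k with k = 1.
C_1 = (1/(k+1)) · C(2k, k) = (1/2) · C(2, 1) = (1/2) · 2 = 1.
σ^{2k} = (σ²)^k = (37/3)^1 = 37/3.

Therefore m_{2} = σ^{2} · C_1 = (37/3) · 1 = 37/3.


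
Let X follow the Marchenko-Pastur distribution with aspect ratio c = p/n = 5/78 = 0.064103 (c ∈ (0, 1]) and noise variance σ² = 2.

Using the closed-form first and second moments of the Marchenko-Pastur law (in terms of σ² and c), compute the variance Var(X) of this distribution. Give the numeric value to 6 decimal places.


Recall the MP moments m_1 = E[X] = σ² and m_2 = E[X²] = σ⁴ (1 + c).
m_1 = E[X] = σ² = 2, so m_1² = 4.
m_2 = E[X²] = σ⁴ (1 + c) = 4 · (1 + 0.064103) = 4 · 1.064103 = 4.256410.
(Note m_2 − m_1² simplifies to c · σ⁴ = 0.064103 · 4.)

Var(X) = m_2 − m_1² = 4.256410 − 4 = 0.256410.


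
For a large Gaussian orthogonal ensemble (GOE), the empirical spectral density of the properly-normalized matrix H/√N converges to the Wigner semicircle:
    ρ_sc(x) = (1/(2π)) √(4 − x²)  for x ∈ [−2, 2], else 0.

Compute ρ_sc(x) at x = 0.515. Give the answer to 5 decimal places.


ρ_sc(x) = (1/(2π)) √(4 − x²). With x = 0.515:
  4 − x² = 4 − (0.515)² = 4 − 0.265225 = 3.734775.
  √(4 − x²) = 1.932557.
  1/(2π) = 0.159155.
  ρ_sc(0.515) = 0.159155 · 1.932557 = 0.307576.

Rounded to 5 decimal places: ρ_sc(0.515) ≈ 0.30758.


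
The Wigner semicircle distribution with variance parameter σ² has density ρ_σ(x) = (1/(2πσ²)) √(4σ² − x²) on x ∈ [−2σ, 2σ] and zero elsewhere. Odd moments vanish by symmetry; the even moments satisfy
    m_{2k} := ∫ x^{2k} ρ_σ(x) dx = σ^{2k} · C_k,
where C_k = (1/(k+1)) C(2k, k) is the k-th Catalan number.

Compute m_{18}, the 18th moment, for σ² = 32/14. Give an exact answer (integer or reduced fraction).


By the scaled semicircle moment identity, m_{2k} = σ^{2k} · C_k with k = 9.
C_9 = (1/(k+1)) · C(2k, k) = (1/10) · C(18, 9) = (1/10) · 48620 = 4862.
σ^{2k} = (σ²)^k = (32/14)^9 = 68719476736/40353607.

Therefore m_{18} = σ^{18} · C_9 = (68719476736/40353607) · 4862 = 334114095890432/40353607.


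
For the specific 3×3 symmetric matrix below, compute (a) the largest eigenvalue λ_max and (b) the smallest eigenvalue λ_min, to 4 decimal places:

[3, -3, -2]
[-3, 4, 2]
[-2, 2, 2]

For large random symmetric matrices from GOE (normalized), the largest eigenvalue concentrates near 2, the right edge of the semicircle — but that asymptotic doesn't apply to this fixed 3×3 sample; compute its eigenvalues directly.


Since M is real symmetric, all three eigenvalues are real; they are the roots of det(λI − M) = λ³ − (tr M) λ² + s λ − det M, where s is the sum of the principal 2×2 minors.
tr M = 3 + 4 + 2 = 9.
s = (3·4 − (-3)²) + (3·2 − (-2)²) + (4·2 − 2²) = 3 + 2 + 4 = 9.
det M (expand along row 1) = 3·4 − (-3)·(-2) + (-2)·2 = 2.
Characteristic polynomial: λ³ − 9λ² + 9λ − 2 = 0.
Substitute λ = y + (tr M)/3 = y + 3.000000 to remove the quadratic term: y³ + p·y + q = 0 with p = s − (tr M)²/3 = -18.000000 and q = −2(tr M)³/27 + (tr M)·s/3 − det M = -29.000000.
Three real roots ⇒ use the trigonometric (Viète) form: r = 2√(−p/3) = 4.898979, φ = arccos(3q/(p·r)) = arccos(0.986600) = 0.163890 rad.
y_k = r·cos(φ/3 − 2πk/3) for k = 0, 1, 2 gives y = 4.891671, -2.214175, -2.677496.
λ_k = y_k + 3.000000 gives λ = 7.8917, 0.7858, 0.3225 (check: the sum is 9.0000 = tr M).

Hence λ_max = 7.8917 and λ_min = 0.3225.


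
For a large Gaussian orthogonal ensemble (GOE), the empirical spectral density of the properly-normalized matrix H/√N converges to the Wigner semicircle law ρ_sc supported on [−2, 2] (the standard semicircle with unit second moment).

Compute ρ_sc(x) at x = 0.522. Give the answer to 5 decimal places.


ρ_sc(x) = (1/(2π)) √(4 − x²). With x = 0.522:
  4 − x² = 4 − (0.522)² = 4 − 0.272484 = 3.727516.
  √(4 − x²) = 1.930678.
  1/(2π) = 0.159155.
  ρ_sc(0.522) = 0.159155 · 1.930678 = 0.307277.

Rounded to 5 decimal places: ρ_sc(0.522) ≈ 0.30728.


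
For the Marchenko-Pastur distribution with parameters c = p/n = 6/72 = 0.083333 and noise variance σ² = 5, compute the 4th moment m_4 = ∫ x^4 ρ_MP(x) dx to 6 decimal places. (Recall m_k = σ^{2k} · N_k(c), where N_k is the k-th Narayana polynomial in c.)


E[X⁴] = σ⁸ (1 + 6c + 6c² + c³) (fourth MP moment). With σ² = 5 (so σ⁸ = 625) and c = 6/72 = 0.083333: E[X⁴] = 625 · (1 + 6·0.083333 + 6·(0.083333)² + (0.083333)³) = 625 · 1.542245.

So E[X^4] = 963.903356.


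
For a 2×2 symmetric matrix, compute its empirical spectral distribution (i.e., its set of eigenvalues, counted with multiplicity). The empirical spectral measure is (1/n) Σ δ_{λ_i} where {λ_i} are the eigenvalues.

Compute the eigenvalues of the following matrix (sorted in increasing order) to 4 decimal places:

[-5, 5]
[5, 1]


Since M is real symmetric, both eigenvalues are real; they are the roots of det(λI − M) = λ² − (tr M) λ + det M.
tr M = -5 + 1 = -4.
det M = (-5)·1 − 5² = -5 − 25 = -30.
Characteristic polynomial: λ² + 4λ − 30 = 0.
Discriminant Δ = (tr M)² − 4·det M = 16 − (-120) = 136; √Δ = 11.661904.
λ = (tr M ± √Δ)/2 = (-4 ± 11.661904)/2, giving (tr M − √Δ)/2 = -7.8310 and (tr M + √Δ)/2 = 3.8310.

Eigenvalues sorted in increasing order: [-7.8310, 3.8310].


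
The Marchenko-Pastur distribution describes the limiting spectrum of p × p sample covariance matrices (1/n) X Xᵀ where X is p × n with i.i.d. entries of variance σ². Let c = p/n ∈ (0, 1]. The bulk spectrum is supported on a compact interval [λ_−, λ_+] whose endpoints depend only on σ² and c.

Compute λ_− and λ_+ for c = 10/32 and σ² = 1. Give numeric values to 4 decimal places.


c = 10/32 = 0.312500; √c = 0.559017.
λ_− = σ² (1 − √c)² = 1 · (1 − 0.559017)² = 1 · (0.440983)² = 0.194466.
λ_+ = σ² (1 + √c)² = 1 · (1 + 0.559017)² = 1 · (1.559017)² = 2.430534.

Rounded to 4 decimal places: λ_− ≈ 0.1945, λ_+ ≈ 2.4305.


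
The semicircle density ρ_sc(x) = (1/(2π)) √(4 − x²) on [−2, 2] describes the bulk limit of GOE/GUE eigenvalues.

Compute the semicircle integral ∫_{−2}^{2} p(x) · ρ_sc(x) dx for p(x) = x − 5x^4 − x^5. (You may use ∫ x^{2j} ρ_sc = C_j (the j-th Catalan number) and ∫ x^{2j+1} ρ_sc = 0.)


Write p(x) = Σ a_i x^i, split into monomials and integrate each against ρ_sc separately.
Using ∫ x^{2j} ρ_sc = C_j = (1/(j+1)) C(2j, j) (Catalan numbers) and ∫ x^{2j+1} ρ_sc = 0 (odd monomials vanish by symmetry):
  i = 1 (odd): ∫ x^1 ρ_sc = 0 (vanishes)
  i = 4 (even): a_4 · C_{2} = -5 · 2 = -10
  i = 5 (odd): ∫ x^5 ρ_sc = 0 (vanishes)

Summing the contributions: ∫_{−2}^{2} p(x) ρ_sc(x) dx = -10.


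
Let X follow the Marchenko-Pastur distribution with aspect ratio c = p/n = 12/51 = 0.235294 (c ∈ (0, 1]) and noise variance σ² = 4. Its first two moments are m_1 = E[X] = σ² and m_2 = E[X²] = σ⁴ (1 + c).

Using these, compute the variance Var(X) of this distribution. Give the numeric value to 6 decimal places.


m_1 = E[X] = σ² = 4, so m_1² = 16.
m_2 = E[X²] = σ⁴ (1 + c) = 16 · (1 + 0.235294) = 16 · 1.235294 = 19.764706.
(Note m_2 − m_1² simplifies to c · σ⁴ = 0.235294 · 16.)

Var(X) = m_2 − m_1² = 19.764706 − 16 = 3.764706.


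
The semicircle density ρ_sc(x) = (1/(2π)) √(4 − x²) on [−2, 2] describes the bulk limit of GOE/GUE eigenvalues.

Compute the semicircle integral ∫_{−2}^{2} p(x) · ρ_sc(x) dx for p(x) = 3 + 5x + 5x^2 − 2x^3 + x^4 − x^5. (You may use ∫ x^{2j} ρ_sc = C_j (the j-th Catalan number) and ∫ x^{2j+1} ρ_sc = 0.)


Write p(x) = Σ a_i x^i, split into monomials and integrate each against ρ_sc separately.
Using ∫ x^{2j} ρ_sc = C_j = (1/(j+1)) C(2j, j) (Catalan numbers) and ∫ x^{2j+1} ρ_sc = 0 (odd monomials vanish by symmetry):
  i = 0 (even): a_0 · C_{0} = 3 · 1 = 3
  i = 1 (odd): ∫ x^1 ρ_sc = 0 (vanishes)
  i = 2 (even): a_2 · C_{1} = 5 · 1 = 5
  i = 3 (odd): ∫ x^3 ρ_sc = 0 (vanishes)
  i = 4 (even): a_4 · C_{2} = 1 · 2 = 2
  i = 5 (odd): ∫ x^5 ρ_sc = 0 (vanishes)

Summing the contributions: ∫_{−2}^{2} p(x) ρ_sc(x) dx = 3 + 5 + 2 = 10.


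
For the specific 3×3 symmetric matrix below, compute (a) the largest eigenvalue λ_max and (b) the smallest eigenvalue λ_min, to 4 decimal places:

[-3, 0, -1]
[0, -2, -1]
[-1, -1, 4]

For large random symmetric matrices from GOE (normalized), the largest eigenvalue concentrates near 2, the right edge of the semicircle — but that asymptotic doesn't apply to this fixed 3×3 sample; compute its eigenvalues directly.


Since M is real symmetric, all three eigenvalues are real; they are the roots of det(λI − M) = λ³ − (tr M) λ² + s λ − det M, where s is the sum of the principal 2×2 minors.
tr M = -3 + (-2) + 4 = -1.
s = ((-3)·(-2) − 0²) + ((-3)·4 − (-1)²) + ((-2)·4 − (-1)²) = 6 + (-13) + (-9) = -16.
det M (expand along row 1) = (-3)·(-9) − 0·(-1) + (-1)·(-2) = 29.
Characteristic polynomial: λ³ + λ² − 16λ − 29 = 0.
Substitute λ = y + (tr M)/3 = y − 0.333333 to remove the quadratic term: y³ + p·y + q = 0 with p = s − (tr M)²/3 = -16.333333 and q = −2(tr M)³/27 + (tr M)·s/3 − det M = -23.592593.
Three real roots ⇒ use the trigonometric (Viète) form: r = 2√(−p/3) = 4.666667, φ = arccos(3q/(p·r)) = arccos(0.928571) = 0.380251 rad.
y_k = r·cos(φ/3 − 2πk/3) for k = 0, 1, 2 gives y = 4.629230, -1.803730, -2.825500.
λ_k = y_k − 0.333333 gives λ = 4.2959, -2.1371, -3.1588 (check: the sum is -1.0000 = tr M).

Hence λ_max = 4.2959 and λ_min = -3.1588.


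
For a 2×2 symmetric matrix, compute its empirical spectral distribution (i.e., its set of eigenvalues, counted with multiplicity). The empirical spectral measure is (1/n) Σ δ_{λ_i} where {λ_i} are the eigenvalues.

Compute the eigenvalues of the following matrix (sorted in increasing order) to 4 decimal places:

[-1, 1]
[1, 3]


Since M is real symmetric, both eigenvalues are real; they are the roots of det(λI − M) = λ² − (tr M) λ + det M.
tr M = -1 + 3 = 2.
det M = (-1)·3 − 1² = -3 − 1 = -4.
Characteristic polynomial: λ² − 2λ − 4 = 0.
Discriminant Δ = (tr M)² − 4·det M = 4 − (-16) = 20; √Δ = 4.472136.
λ = (tr M ± √Δ)/2 = (2 ± 4.472136)/2, giving (tr M − √Δ)/2 = -1.2361 and (tr M + √Δ)/2 = 3.2361.

Eigenvalues sorted in increasing order: [-1.2361, 3.2361].


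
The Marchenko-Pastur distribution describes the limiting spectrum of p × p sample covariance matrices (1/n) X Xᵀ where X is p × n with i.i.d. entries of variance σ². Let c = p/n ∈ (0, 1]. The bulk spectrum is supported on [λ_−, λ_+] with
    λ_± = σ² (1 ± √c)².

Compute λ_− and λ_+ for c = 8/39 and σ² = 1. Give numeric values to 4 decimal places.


c = 8/39 = 0.205128; √c = 0.452911.
λ_− = σ² (1 − √c)² = 1 · (1 − 0.452911)² = 1 · (0.547089)² = 0.299307.
λ_+ = σ² (1 + √c)² = 1 · (1 + 0.452911)² = 1 · (1.452911)² = 2.110950.

Rounded to 4 decimal places: λ_− ≈ 0.2993, λ_+ ≈ 2.1109.


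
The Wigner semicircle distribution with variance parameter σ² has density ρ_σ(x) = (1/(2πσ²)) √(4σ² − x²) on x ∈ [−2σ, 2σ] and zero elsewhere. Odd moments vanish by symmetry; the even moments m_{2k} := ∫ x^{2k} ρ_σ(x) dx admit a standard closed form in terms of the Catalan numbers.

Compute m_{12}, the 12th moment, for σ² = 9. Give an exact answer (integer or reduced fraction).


By the scaled semicircle moment identity, m_{2k} = σ^{2k} · C_k with k = 6.
C_6 = (1/(k+1)) · C(2k, k) = (1/7) · C(12, 6) = (1/7) · 924 = 132.
σ^{2k} = (σ²)^k = (9)^6 = 531441.

Therefore m_{12} = σ^{12} · C_6 = 531441 · 132 = 70150212.


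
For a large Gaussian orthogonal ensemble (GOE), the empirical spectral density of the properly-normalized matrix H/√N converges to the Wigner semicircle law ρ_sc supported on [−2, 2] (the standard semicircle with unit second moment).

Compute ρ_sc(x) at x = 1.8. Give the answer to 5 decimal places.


ρ_sc(x) = (1/(2π)) √(4 − x²). With x = 1.8:
  4 − x² = 4 − (1.8)² = 4 − 3.240000 = 0.760000.
  √(4 − x²) = 0.871780.
  1/(2π) = 0.159155.
  ρ_sc(1.8) = 0.159155 · 0.871780 = 0.138748.

Rounded to 5 decimal places: ρ_sc(1.8) ≈ 0.13875.


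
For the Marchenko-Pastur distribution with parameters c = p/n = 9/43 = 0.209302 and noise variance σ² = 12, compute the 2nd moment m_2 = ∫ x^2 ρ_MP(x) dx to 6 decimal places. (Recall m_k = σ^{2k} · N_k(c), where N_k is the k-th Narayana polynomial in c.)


E[X²] = σ⁴ (1 + c) (second MP moment). With σ² = 12 (so σ⁴ = 144) and c = 9/43 = 0.209302: E[X²] = 144 · (1 + 0.209302) = 144 · 1.209302.

So E[X^2] = 174.139535.


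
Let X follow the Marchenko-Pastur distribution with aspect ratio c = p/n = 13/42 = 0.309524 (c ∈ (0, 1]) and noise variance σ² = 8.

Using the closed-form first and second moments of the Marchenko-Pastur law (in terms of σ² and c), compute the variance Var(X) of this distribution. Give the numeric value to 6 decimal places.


Recall the MP moments m_1 = E[X] = σ² and m_2 = E[X²] = σ⁴ (1 + c).
m_1 = E[X] = σ² = 8, so m_1² = 64.
m_2 = E[X²] = σ⁴ (1 + c) = 64 · (1 + 0.309524) = 64 · 1.309524 = 83.809524.
(Note m_2 − m_1² simplifies to c · σ⁴ = 0.309524 · 64.)

Var(X) = m_2 − m_1² = 83.809524 − 64 = 19.809524.


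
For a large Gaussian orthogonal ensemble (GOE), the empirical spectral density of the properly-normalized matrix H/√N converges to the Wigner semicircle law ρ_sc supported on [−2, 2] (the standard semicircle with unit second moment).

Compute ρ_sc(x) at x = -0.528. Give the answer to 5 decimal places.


ρ_sc(x) = (1/(2π)) √(4 − x²). With x = -0.528:
  4 − x² = 4 − (-0.528)² = 4 − 0.278784 = 3.721216.
  √(4 − x²) = 1.929045.
  1/(2π) = 0.159155.
  ρ_sc(-0.528) = 0.159155 · 1.929045 = 0.307017.

Rounded to 5 decimal places: ρ_sc(-0.528) ≈ 0.30702.


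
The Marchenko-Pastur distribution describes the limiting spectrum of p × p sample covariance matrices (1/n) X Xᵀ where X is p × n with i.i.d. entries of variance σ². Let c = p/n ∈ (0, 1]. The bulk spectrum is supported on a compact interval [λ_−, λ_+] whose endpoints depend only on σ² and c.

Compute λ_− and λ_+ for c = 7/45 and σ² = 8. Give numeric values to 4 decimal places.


c = 7/45 = 0.155556; √c = 0.394405.
λ_− = σ² (1 − √c)² = 8 · (1 − 0.394405)² = 8 · (0.605595)² = 2.933959.
λ_+ = σ² (1 + √c)² = 8 · (1 + 0.394405)² = 8 · (1.394405)² = 15.554930.

Rounded to 4 decimal places: λ_− ≈ 2.9340, λ_+ ≈ 15.5549.


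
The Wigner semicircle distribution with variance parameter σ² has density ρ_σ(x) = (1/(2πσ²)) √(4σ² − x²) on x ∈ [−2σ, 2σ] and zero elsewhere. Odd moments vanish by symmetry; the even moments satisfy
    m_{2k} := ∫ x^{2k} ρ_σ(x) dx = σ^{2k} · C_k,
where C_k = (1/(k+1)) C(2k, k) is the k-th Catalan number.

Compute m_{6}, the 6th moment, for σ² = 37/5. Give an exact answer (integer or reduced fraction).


By the scaled semicircle moment identity, m_{2k} = σ^{2k} · C_k with k = 3.
C_3 = (1/(k+1)) · C(2k, k) = (1/4) · C(6, 3) = (1/4) · 20 = 5.
σ^{2k} = (σ²)^k = (37/5)^3 = 50653/125.

Therefore m_{6} = σ^{6} · C_3 = (50653/125) · 5 = 50653/25.


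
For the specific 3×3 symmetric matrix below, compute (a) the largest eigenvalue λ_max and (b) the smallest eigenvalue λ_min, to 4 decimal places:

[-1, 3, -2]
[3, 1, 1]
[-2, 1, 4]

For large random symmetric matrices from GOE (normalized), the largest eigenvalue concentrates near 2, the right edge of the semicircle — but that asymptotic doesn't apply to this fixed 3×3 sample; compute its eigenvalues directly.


Since M is real symmetric, all three eigenvalues are real; they are the roots of det(λI − M) = λ³ − (tr M) λ² + s λ − det M, where s is the sum of the principal 2×2 minors.
tr M = -1 + 1 + 4 = 4.
s = ((-1)·1 − 3²) + ((-1)·4 − (-2)²) + (1·4 − 1²) = -10 + (-8) + 3 = -15.
det M (expand along row 1) = (-1)·3 − 3·14 + (-2)·5 = -55.
Characteristic polynomial: λ³ − 4λ² − 15λ + 55 = 0.
Substitute λ = y + (tr M)/3 = y + 1.333333 to remove the quadratic term: y³ + p·y + q = 0 with p = s − (tr M)²/3 = -20.333333 and q = −2(tr M)³/27 + (tr M)·s/3 − det M = 30.259259.
Three real roots ⇒ use the trigonometric (Viète) form: r = 2√(−p/3) = 5.206833, φ = arccos(3q/(p·r)) = arccos(-0.857427) = 2.601046 rad.
y_k = r·cos(φ/3 − 2πk/3) for k = 0, 1, 2 gives y = 3.369368, 1.753172, -5.122540.
λ_k = y_k + 1.333333 gives λ = 4.7027, 3.0865, -3.7892 (check: the sum is 4.0000 = tr M).

Hence λ_max = 4.7027 and λ_min = -3.7892.


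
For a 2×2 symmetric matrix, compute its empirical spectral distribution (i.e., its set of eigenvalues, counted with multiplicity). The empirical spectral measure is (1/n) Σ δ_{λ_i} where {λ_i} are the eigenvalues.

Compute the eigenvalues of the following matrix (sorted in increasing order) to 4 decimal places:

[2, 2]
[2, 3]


Since M is real symmetric, both eigenvalues are real; they are the roots of det(λI − M) = λ² − (tr M) λ + det M.
tr M = 2 + 3 = 5.
det M = 2·3 − 2² = 6 − 4 = 2.
Characteristic polynomial: λ² − 5λ + 2 = 0.
Discriminant Δ = (tr M)² − 4·det M = 25 − 8 = 17; √Δ = 4.123106.
λ = (tr M ± √Δ)/2 = (5 ± 4.123106)/2, giving (tr M − √Δ)/2 = 0.4384 and (tr M + √Δ)/2 = 4.5616.

Eigenvalues sorted in increasing order: [0.4384, 4.5616].


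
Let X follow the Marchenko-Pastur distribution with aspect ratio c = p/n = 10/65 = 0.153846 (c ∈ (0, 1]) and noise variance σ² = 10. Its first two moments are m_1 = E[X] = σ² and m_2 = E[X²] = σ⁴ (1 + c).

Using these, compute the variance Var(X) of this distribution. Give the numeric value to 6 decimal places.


m_1 = E[X] = σ² = 10, so m_1² = 100.
m_2 = E[X²] = σ⁴ (1 + c) = 100 · (1 + 0.153846) = 100 · 1.153846 = 115.384615.
(Note m_2 − m_1² simplifies to c · σ⁴ = 0.153846 · 100.)

Var(X) = m_2 − m_1² = 115.384615 − 100 = 15.384615.


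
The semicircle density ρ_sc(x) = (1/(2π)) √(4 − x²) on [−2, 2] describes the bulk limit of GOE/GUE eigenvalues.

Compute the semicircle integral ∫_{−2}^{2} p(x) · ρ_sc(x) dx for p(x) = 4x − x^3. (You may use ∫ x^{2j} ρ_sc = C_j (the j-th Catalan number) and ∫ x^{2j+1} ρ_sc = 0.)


Write p(x) = Σ a_i x^i, split into monomials and integrate each against ρ_sc separately.
Using ∫ x^{2j} ρ_sc = C_j = (1/(j+1)) C(2j, j) (Catalan numbers) and ∫ x^{2j+1} ρ_sc = 0 (odd monomials vanish by symmetry):
  i = 1 (odd): ∫ x^1 ρ_sc = 0 (vanishes)
  i = 3 (odd): ∫ x^3 ρ_sc = 0 (vanishes)

Summing the contributions: ∫_{−2}^{2} p(x) ρ_sc(x) dx = 0.


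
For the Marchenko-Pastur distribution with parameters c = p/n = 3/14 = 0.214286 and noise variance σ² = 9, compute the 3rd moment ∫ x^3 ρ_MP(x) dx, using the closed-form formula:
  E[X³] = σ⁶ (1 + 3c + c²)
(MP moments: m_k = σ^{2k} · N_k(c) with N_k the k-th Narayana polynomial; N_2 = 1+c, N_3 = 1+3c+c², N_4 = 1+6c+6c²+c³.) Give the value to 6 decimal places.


E[X³] = σ⁶ (1 + 3c + c²) (third MP moment). With σ² = 9 (so σ⁶ = 729) and c = 3/14 = 0.214286: E[X³] = 729 · (1 + 3·0.214286 + (0.214286)²) = 729 · 1.688776.

So E[X^3] = 1231.117347.


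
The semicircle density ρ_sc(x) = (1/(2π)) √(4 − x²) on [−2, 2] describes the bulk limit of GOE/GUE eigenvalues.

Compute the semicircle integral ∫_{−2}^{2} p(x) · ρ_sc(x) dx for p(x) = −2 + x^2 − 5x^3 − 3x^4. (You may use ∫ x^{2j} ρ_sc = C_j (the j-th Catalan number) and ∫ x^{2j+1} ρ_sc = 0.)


Write p(x) = Σ a_i x^i, split into monomials and integrate each against ρ_sc separately.
Using ∫ x^{2j} ρ_sc = C_j = (1/(j+1)) C(2j, j) (Catalan numbers) and ∫ x^{2j+1} ρ_sc = 0 (odd monomials vanish by symmetry):
  i = 0 (even): a_0 · C_{0} = -2 · 1 = -2
  i = 2 (even): a_2 · C_{1} = 1 · 1 = 1
  i = 3 (odd): ∫ x^3 ρ_sc = 0 (vanishes)
  i = 4 (even): a_4 · C_{2} = -3 · 2 = -6

Summing the contributions: ∫_{−2}^{2} p(x) ρ_sc(x) dx = (-2) + 1 + (-6) = -7.


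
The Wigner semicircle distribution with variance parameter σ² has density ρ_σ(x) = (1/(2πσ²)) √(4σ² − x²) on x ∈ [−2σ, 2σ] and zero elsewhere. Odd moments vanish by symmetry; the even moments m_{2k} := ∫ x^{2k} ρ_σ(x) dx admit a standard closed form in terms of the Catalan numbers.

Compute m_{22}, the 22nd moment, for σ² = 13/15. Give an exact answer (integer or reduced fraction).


By the scaled semicircle moment identity, m_{2k} = σ^{2k} · C_k with k = 11.
C_11 = (1/(k+1)) · C(2k, k) = (1/12) · C(22, 11) = (1/12) · 705432 = 58786.
σ^{2k} = (σ²)^k = (13/15)^11 = 1792160394037/8649755859375.

Therefore m_{22} = σ^{22} · C_11 = (1792160394037/8649755859375) · 58786 = 105353940923859082/8649755859375.


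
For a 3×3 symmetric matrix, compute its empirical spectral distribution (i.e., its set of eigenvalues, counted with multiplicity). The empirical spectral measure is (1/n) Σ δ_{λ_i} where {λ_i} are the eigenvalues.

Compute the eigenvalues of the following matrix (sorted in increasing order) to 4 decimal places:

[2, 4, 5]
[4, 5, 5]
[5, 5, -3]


Since M is real symmetric, all three eigenvalues are real; they are the roots of det(λI − M) = λ³ − (tr M) λ² + s λ − det M, where s is the sum of the principal 2×2 minors.
tr M = 2 + 5 + (-3) = 4.
s = (2·5 − 4²) + (2·(-3) − 5²) + (5·(-3) − 5²) = -6 + (-31) + (-40) = -77.
det M (expand along row 1) = 2·(-40) − 4·(-37) + 5·(-5) = 43.
Characteristic polynomial: λ³ − 4λ² − 77λ − 43 = 0.
Substitute λ = y + (tr M)/3 = y + 1.333333 to remove the quadratic term: y³ + p·y + q = 0 with p = s − (tr M)²/3 = -82.333333 and q = −2(tr M)³/27 + (tr M)·s/3 − det M = -150.407407.
Three real roots ⇒ use the trigonometric (Viète) form: r = 2√(−p/3) = 10.477489, φ = arccos(3q/(p·r)) = arccos(0.523067) = 1.020350 rad.
y_k = r·cos(φ/3 − 2πk/3) for k = 0, 1, 2 gives y = 9.877293, -1.911662, -7.965632.
λ_k = y_k + 1.333333 gives λ = 11.2106, -0.5783, -6.6323 (check: the sum is 4.0000 = tr M).

Eigenvalues sorted in increasing order: [-6.6323, -0.5783, 11.2106].


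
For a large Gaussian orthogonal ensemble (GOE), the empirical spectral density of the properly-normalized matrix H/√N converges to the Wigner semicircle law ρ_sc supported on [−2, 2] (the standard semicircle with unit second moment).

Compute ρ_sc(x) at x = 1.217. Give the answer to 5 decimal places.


ρ_sc(x) = (1/(2π)) √(4 − x²). With x = 1.217:
  4 − x² = 4 − (1.217)² = 4 − 1.481089 = 2.518911.
  √(4 − x²) = 1.587108.
  1/(2π) = 0.159155.
  ρ_sc(1.217) = 0.159155 · 1.587108 = 0.252596.

Rounded to 5 decimal places: ρ_sc(1.217) ≈ 0.25260.


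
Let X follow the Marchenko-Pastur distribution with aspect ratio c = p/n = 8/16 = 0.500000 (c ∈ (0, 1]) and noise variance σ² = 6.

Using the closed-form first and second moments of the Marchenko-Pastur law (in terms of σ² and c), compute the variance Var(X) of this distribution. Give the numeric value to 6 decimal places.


Recall the MP moments m_1 = E[X] = σ² and m_2 = E[X²] = σ⁴ (1 + c).
m_1 = E[X] = σ² = 6, so m_1² = 36.
m_2 = E[X²] = σ⁴ (1 + c) = 36 · (1 + 0.500000) = 36 · 1.500000 = 54.000000.
(Note m_2 − m_1² simplifies to c · σ⁴ = 0.500000 · 36.)

Var(X) = m_2 − m_1² = 54.000000 − 36 = 18.000000.


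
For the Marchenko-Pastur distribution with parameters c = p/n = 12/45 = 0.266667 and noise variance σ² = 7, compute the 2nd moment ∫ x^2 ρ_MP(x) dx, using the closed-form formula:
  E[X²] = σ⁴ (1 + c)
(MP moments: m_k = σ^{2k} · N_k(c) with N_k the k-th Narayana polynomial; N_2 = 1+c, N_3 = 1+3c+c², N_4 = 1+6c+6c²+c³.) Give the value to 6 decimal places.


E[X²] = σ⁴ (1 + c) (second MP moment). With σ² = 7 (so σ⁴ = 49) and c = 12/45 = 0.266667: E[X²] = 49 · (1 + 0.266667) = 49 · 1.266667.

So E[X^2] = 62.066667.


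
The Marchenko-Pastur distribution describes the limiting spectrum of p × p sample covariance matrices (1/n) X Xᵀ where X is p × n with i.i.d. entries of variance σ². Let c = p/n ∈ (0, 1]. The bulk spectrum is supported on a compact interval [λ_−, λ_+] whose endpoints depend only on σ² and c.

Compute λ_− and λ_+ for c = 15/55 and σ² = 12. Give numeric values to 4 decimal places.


c = 15/55 = 0.272727; √c = 0.522233.
λ_− = σ² (1 − √c)² = 12 · (1 − 0.522233)² = 12 · (0.477767)² = 2.739136.
λ_+ = σ² (1 + √c)² = 12 · (1 + 0.522233)² = 12 · (1.522233)² = 27.806319.

Rounded to 4 decimal places: λ_− ≈ 2.7391, λ_+ ≈ 27.8063.


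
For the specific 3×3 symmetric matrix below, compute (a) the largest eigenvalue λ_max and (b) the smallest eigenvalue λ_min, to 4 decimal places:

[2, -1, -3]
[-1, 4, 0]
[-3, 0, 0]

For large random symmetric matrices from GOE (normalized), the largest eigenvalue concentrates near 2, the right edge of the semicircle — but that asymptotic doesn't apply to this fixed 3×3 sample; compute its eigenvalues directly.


Since M is real symmetric, all three eigenvalues are real; they are the roots of det(λI − M) = λ³ − (tr M) λ² + s λ − det M, where s is the sum of the principal 2×2 minors.
tr M = 2 + 4 + 0 = 6.
s = (2·4 − (-1)²) + (2·0 − (-3)²) + (4·0 − 0²) = 7 + (-9) + 0 = -2.
det M (expand along row 1) = 2·0 − (-1)·0 + (-3)·12 = -36.
Characteristic polynomial: λ³ − 6λ² − 2λ + 36 = 0.
Substitute λ = y + (tr M)/3 = y + 2.000000 to remove the quadratic term: y³ + p·y + q = 0 with p = s − (tr M)²/3 = -14.000000 and q = −2(tr M)³/27 + (tr M)·s/3 − det M = 16.000000.
Three real roots ⇒ use the trigonometric (Viète) form: r = 2√(−p/3) = 4.320494, φ = arccos(3q/(p·r)) = arccos(-0.793560) = 2.487434 rad.
y_k = r·cos(φ/3 − 2πk/3) for k = 0, 1, 2 gives y = 2.918523, 1.299664, -4.218187.
λ_k = y_k + 2.000000 gives λ = 4.9185, 3.2997, -2.2182 (check: the sum is 6.0000 = tr M).

Hence λ_max = 4.9185 and λ_min = -2.2182.


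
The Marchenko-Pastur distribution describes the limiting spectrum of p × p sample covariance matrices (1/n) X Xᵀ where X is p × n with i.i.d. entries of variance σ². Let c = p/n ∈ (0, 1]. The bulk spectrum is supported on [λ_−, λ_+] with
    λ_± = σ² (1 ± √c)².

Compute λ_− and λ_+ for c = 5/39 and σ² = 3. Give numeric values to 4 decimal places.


c = 5/39 = 0.128205; √c = 0.358057.
λ_− = σ² (1 − √c)² = 3 · (1 − 0.358057)² = 3 · (0.641943)² = 1.236271.
λ_+ = σ² (1 + √c)² = 3 · (1 + 0.358057)² = 3 · (1.358057)² = 5.532960.

Rounded to 4 decimal places: λ_− ≈ 1.2363, λ_+ ≈ 5.5330.


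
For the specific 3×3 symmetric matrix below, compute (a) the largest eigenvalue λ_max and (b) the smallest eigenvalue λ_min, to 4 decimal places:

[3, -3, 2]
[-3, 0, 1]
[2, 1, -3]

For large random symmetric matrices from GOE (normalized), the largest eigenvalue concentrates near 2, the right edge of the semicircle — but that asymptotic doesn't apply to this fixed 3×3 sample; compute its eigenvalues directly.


Since M is real symmetric, all three eigenvalues are real; they are the roots of det(λI − M) = λ³ − (tr M) λ² + s λ − det M, where s is the sum of the principal 2×2 minors.
tr M = 3 + 0 + (-3) = 0.
s = (3·0 − (-3)²) + (3·(-3) − 2²) + (0·(-3) − 1²) = -9 + (-13) + (-1) = -23.
det M (expand along row 1) = 3·(-1) − (-3)·7 + 2·(-3) = 12.
Characteristic polynomial: λ³ − 23λ − 12 = 0.
Substitute λ = y + (tr M)/3 = y + 0.000000 to remove the quadratic term: y³ + p·y + q = 0 with p = s − (tr M)²/3 = -23.000000 and q = −2(tr M)³/27 + (tr M)·s/3 − det M = -12.000000.
Three real roots ⇒ use the trigonometric (Viète) form: r = 2√(−p/3) = 5.537749, φ = arccos(3q/(p·r)) = arccos(0.282645) = 1.284246 rad.
y_k = r·cos(φ/3 − 2πk/3) for k = 0, 1, 2 gives y = 5.038043, -0.528144, -4.509899.
λ_k = y_k + 0.000000 gives λ = 5.0380, -0.5281, -4.5099 (check: the sum is 0.0000 = tr M).

Hence λ_max = 5.0380 and λ_min = -4.5099.
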